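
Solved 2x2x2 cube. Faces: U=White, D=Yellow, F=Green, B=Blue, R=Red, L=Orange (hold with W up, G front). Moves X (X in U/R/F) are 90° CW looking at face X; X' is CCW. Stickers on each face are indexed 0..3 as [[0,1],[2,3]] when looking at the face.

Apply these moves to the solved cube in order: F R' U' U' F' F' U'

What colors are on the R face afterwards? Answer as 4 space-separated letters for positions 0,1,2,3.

Answer: O G R W

Derivation:
After move 1 (F): F=GGGG U=WWOO R=WRWR D=RRYY L=OYOY
After move 2 (R'): R=RRWW U=WBOB F=GWGO D=RGYG B=YBRB
After move 3 (U'): U=BBWO F=OYGO R=GWWW B=RRRB L=YBOY
After move 4 (U'): U=BOBW F=YBGO R=OYWW B=GWRB L=RROY
After move 5 (F'): F=BOYG U=BOOW R=GYRW D=RYYG L=RWOB
After move 6 (F'): F=OGBY U=BOGR R=YYRW D=WBYG L=RWOO
After move 7 (U'): U=ORBG F=RWBY R=OGRW B=YYRB L=GWOO
Query: R face = OGRW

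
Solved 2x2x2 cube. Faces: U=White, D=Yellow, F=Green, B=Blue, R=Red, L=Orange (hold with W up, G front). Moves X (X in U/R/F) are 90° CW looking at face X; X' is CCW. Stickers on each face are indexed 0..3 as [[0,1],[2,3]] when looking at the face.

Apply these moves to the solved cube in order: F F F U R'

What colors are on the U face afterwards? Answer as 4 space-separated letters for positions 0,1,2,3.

After move 1 (F): F=GGGG U=WWOO R=WRWR D=RRYY L=OYOY
After move 2 (F): F=GGGG U=WWYY R=OROR D=WWYY L=OROR
After move 3 (F): F=GGGG U=WWRR R=YRYR D=OOYY L=OWOW
After move 4 (U): U=RWRW F=YRGG R=BBYR B=OWBB L=GGOW
After move 5 (R'): R=BRBY U=RBRO F=YWGW D=ORYG B=YWOB
Query: U face = RBRO

Answer: R B R O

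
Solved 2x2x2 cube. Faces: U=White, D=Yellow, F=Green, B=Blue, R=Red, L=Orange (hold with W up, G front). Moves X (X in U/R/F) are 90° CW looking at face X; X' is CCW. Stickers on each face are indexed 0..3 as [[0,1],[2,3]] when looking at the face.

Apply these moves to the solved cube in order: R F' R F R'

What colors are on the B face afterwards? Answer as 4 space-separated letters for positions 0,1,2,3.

After move 1 (R): R=RRRR U=WGWG F=GYGY D=YBYB B=WBWB
After move 2 (F'): F=YYGG U=WGRR R=BRYR D=OOYB L=OGOW
After move 3 (R): R=YBRR U=WYRG F=YOGB D=OWYW B=RBGB
After move 4 (F): F=GYBO U=WYWG R=RBGR D=RYYW L=OOOW
After move 5 (R'): R=BRRG U=WGWR F=GYBG D=RYYO B=WBYB
Query: B face = WBYB

Answer: W B Y B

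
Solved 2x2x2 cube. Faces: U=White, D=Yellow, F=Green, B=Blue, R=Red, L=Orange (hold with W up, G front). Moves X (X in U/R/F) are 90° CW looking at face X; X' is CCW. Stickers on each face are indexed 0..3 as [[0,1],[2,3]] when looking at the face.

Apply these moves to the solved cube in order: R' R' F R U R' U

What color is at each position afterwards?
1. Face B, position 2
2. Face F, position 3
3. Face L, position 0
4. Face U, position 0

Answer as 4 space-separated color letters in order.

Answer: G G Y B

Derivation:
After move 1 (R'): R=RRRR U=WBWB F=GWGW D=YGYG B=YBYB
After move 2 (R'): R=RRRR U=WYWY F=GBGB D=YWYW B=GBGB
After move 3 (F): F=GGBB U=WYOO R=WRYR D=RRYW L=OYOW
After move 4 (R): R=YWRR U=WGOB F=GRBW D=RGYG B=OBYB
After move 5 (U): U=OWBG F=YWBW R=OBRR B=OYYB L=GROW
After move 6 (R'): R=BROR U=OYBO F=YWBG D=RWYW B=GYGB
After move 7 (U): U=BOOY F=BRBG R=GYOR B=GRGB L=YWOW
Query 1: B[2] = G
Query 2: F[3] = G
Query 3: L[0] = Y
Query 4: U[0] = B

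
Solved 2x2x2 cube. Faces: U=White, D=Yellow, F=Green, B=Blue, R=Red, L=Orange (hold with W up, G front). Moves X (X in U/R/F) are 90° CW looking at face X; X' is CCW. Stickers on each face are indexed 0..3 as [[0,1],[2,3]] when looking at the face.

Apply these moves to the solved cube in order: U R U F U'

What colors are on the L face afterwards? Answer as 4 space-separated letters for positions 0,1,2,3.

After move 1 (U): U=WWWW F=RRGG R=BBRR B=OOBB L=GGOO
After move 2 (R): R=RBRB U=WRWG F=RYGY D=YBYO B=WOWB
After move 3 (U): U=WWGR F=RBGY R=WORB B=GGWB L=RYOO
After move 4 (F): F=GRYB U=WWOY R=GORB D=RWYO L=RYOB
After move 5 (U'): U=WYWO F=RYYB R=GRRB B=GOWB L=GGOB
Query: L face = GGOB

Answer: G G O B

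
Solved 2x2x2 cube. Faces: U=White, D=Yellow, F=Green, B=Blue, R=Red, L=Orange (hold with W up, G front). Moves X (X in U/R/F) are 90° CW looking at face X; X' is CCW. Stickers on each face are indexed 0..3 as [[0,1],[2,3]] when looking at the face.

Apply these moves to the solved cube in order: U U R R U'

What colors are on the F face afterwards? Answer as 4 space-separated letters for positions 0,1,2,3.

Answer: R R G G

Derivation:
After move 1 (U): U=WWWW F=RRGG R=BBRR B=OOBB L=GGOO
After move 2 (U): U=WWWW F=BBGG R=OORR B=GGBB L=RROO
After move 3 (R): R=RORO U=WBWG F=BYGY D=YBYG B=WGWB
After move 4 (R): R=RROO U=WYWY F=BBGG D=YWYW B=GGBB
After move 5 (U'): U=YYWW F=RRGG R=BBOO B=RRBB L=GGOO
Query: F face = RRGG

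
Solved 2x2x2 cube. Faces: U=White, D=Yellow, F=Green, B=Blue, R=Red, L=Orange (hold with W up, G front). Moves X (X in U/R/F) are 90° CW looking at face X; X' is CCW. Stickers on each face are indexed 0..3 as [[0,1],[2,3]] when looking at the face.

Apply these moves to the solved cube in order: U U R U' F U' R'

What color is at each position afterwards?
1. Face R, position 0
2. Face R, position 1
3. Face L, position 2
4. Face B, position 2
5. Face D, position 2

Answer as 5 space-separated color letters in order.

Answer: R O O B Y

Derivation:
After move 1 (U): U=WWWW F=RRGG R=BBRR B=OOBB L=GGOO
After move 2 (U): U=WWWW F=BBGG R=OORR B=GGBB L=RROO
After move 3 (R): R=RORO U=WBWG F=BYGY D=YBYG B=WGWB
After move 4 (U'): U=BGWW F=RRGY R=BYRO B=ROWB L=WGOO
After move 5 (F): F=GRYR U=BGOG R=WYWO D=RBYG L=WYOB
After move 6 (U'): U=GGBO F=WYYR R=GRWO B=WYWB L=ROOB
After move 7 (R'): R=ROGW U=GWBW F=WGYO D=RYYR B=GYBB
Query 1: R[0] = R
Query 2: R[1] = O
Query 3: L[2] = O
Query 4: B[2] = B
Query 5: D[2] = Y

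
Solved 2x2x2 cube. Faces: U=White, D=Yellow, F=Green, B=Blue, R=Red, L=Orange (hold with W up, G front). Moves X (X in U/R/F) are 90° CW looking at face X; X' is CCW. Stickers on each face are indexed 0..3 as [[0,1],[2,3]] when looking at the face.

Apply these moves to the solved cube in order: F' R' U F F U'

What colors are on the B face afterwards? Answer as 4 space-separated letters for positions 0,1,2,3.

Answer: W B O B

Derivation:
After move 1 (F'): F=GGGG U=WWRR R=YRYR D=OOYY L=OWOW
After move 2 (R'): R=RRYY U=WBRB F=GWGR D=OGYG B=YBOB
After move 3 (U): U=RWBB F=RRGR R=YBYY B=OWOB L=GWOW
After move 4 (F): F=GRRR U=RWWW R=BBBY D=YYYG L=GOOG
After move 5 (F): F=RGRR U=RWGO R=WBWY D=BBYG L=GYOY
After move 6 (U'): U=WORG F=GYRR R=RGWY B=WBOB L=OWOY
Query: B face = WBOB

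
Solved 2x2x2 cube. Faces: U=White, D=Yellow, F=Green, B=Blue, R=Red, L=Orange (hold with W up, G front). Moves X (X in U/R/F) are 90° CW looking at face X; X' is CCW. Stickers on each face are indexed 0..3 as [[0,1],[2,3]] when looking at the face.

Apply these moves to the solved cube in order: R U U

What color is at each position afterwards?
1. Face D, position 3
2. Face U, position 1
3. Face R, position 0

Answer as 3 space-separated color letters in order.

After move 1 (R): R=RRRR U=WGWG F=GYGY D=YBYB B=WBWB
After move 2 (U): U=WWGG F=RRGY R=WBRR B=OOWB L=GYOO
After move 3 (U): U=GWGW F=WBGY R=OORR B=GYWB L=RROO
Query 1: D[3] = B
Query 2: U[1] = W
Query 3: R[0] = O

Answer: B W O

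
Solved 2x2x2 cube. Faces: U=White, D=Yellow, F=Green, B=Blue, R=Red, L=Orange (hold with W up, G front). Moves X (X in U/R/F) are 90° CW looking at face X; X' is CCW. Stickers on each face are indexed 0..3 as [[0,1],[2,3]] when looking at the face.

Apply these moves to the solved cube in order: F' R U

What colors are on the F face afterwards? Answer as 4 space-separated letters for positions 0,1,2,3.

Answer: Y Y G Y

Derivation:
After move 1 (F'): F=GGGG U=WWRR R=YRYR D=OOYY L=OWOW
After move 2 (R): R=YYRR U=WGRG F=GOGY D=OBYB B=RBWB
After move 3 (U): U=RWGG F=YYGY R=RBRR B=OWWB L=GOOW
Query: F face = YYGY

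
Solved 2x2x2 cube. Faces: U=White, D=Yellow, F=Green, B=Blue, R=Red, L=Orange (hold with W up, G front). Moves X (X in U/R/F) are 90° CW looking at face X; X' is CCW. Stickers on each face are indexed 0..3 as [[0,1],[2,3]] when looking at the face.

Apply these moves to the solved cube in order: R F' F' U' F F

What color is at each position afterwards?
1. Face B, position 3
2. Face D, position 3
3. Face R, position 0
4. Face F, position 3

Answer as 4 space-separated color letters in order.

Answer: B B R O

Derivation:
After move 1 (R): R=RRRR U=WGWG F=GYGY D=YBYB B=WBWB
After move 2 (F'): F=YYGG U=WGRR R=BRYR D=OOYB L=OGOW
After move 3 (F'): F=YGYG U=WGBY R=OROR D=GWYB L=OROR
After move 4 (U'): U=GYWB F=ORYG R=YGOR B=ORWB L=WBOR
After move 5 (F): F=YOGR U=GYRB R=WGBR D=OYYB L=WGOW
After move 6 (F): F=GYRO U=GYWG R=RGBR D=BWYB L=WOOY
Query 1: B[3] = B
Query 2: D[3] = B
Query 3: R[0] = R
Query 4: F[3] = O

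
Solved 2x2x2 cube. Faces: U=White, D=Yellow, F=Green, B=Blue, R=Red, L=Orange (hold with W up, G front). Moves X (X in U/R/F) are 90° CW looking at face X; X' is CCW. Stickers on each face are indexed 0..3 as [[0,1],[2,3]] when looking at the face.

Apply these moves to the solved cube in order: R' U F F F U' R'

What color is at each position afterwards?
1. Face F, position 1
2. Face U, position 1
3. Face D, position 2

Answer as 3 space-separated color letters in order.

Answer: R Y Y

Derivation:
After move 1 (R'): R=RRRR U=WBWB F=GWGW D=YGYG B=YBYB
After move 2 (U): U=WWBB F=RRGW R=YBRR B=OOYB L=GWOO
After move 3 (F): F=GRWR U=WWOW R=BBBR D=RYYG L=GYOG
After move 4 (F): F=WGRR U=WWGY R=OBWR D=BBYG L=GROY
After move 5 (F): F=RWRG U=WWYR R=GBYR D=WOYG L=GBOB
After move 6 (U'): U=WRWY F=GBRG R=RWYR B=GBYB L=OOOB
After move 7 (R'): R=WRRY U=WYWG F=GRRY D=WBYG B=GBOB
Query 1: F[1] = R
Query 2: U[1] = Y
Query 3: D[2] = Y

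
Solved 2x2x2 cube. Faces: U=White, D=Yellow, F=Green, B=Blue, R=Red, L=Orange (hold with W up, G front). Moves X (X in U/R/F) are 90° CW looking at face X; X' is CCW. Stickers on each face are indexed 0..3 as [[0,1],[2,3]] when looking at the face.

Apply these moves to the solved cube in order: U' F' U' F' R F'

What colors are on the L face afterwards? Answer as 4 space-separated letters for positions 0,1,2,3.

After move 1 (U'): U=WWWW F=OOGG R=GGRR B=RRBB L=BBOO
After move 2 (F'): F=OGOG U=WWGR R=YGYR D=BOYY L=BWOW
After move 3 (U'): U=WRWG F=BWOG R=OGYR B=YGBB L=RROW
After move 4 (F'): F=WGBO U=WROY R=OGBR D=RWYY L=RGOW
After move 5 (R): R=BORG U=WGOO F=WWBY D=RBYY B=YGRB
After move 6 (F'): F=WYWB U=WGBR R=BORG D=GWYY L=ROOO
Query: L face = ROOO

Answer: R O O O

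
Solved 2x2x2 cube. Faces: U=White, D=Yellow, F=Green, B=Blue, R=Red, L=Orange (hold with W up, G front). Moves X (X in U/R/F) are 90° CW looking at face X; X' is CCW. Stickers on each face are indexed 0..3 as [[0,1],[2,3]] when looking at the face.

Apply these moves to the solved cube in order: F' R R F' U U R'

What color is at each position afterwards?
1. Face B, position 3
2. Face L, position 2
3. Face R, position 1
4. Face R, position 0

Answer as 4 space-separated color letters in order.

After move 1 (F'): F=GGGG U=WWRR R=YRYR D=OOYY L=OWOW
After move 2 (R): R=YYRR U=WGRG F=GOGY D=OBYB B=RBWB
After move 3 (R): R=RYRY U=WORY F=GBGB D=OWYR B=GBGB
After move 4 (F'): F=BBGG U=WORR R=WYOY D=WWYR L=OYOR
After move 5 (U): U=RWRO F=WYGG R=GBOY B=OYGB L=BBOR
After move 6 (U): U=RROW F=GBGG R=OYOY B=BBGB L=WYOR
After move 7 (R'): R=YYOO U=RGOB F=GRGW D=WBYG B=RBWB
Query 1: B[3] = B
Query 2: L[2] = O
Query 3: R[1] = Y
Query 4: R[0] = Y

Answer: B O Y Y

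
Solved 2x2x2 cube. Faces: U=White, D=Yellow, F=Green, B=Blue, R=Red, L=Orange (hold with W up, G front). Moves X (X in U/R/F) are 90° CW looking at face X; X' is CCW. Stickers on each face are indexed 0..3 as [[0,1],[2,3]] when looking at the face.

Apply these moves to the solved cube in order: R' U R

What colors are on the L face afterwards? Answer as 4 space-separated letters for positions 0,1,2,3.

After move 1 (R'): R=RRRR U=WBWB F=GWGW D=YGYG B=YBYB
After move 2 (U): U=WWBB F=RRGW R=YBRR B=OOYB L=GWOO
After move 3 (R): R=RYRB U=WRBW F=RGGG D=YYYO B=BOWB
Query: L face = GWOO

Answer: G W O O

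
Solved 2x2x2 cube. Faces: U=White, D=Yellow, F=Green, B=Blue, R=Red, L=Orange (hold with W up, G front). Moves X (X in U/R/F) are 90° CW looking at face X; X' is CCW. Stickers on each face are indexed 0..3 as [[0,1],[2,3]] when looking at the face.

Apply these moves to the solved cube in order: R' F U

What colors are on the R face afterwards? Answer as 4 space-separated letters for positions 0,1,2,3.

Answer: Y B B R

Derivation:
After move 1 (R'): R=RRRR U=WBWB F=GWGW D=YGYG B=YBYB
After move 2 (F): F=GGWW U=WBOO R=WRBR D=RRYG L=OYOG
After move 3 (U): U=OWOB F=WRWW R=YBBR B=OYYB L=GGOG
Query: R face = YBBR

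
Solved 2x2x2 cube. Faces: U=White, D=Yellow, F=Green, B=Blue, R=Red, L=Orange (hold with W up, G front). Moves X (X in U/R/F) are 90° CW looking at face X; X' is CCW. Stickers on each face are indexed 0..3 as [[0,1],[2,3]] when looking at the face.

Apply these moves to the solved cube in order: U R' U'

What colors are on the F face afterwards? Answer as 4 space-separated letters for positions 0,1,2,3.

Answer: G G G W

Derivation:
After move 1 (U): U=WWWW F=RRGG R=BBRR B=OOBB L=GGOO
After move 2 (R'): R=BRBR U=WBWO F=RWGW D=YRYG B=YOYB
After move 3 (U'): U=BOWW F=GGGW R=RWBR B=BRYB L=YOOO
Query: F face = GGGW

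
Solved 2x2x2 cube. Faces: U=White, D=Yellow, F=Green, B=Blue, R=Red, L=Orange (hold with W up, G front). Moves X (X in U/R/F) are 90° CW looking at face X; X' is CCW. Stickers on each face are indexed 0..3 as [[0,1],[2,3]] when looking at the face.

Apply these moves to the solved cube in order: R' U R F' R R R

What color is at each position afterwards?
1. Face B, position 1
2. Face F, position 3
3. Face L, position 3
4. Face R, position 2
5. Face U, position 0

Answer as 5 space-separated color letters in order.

Answer: O R B Y W

Derivation:
After move 1 (R'): R=RRRR U=WBWB F=GWGW D=YGYG B=YBYB
After move 2 (U): U=WWBB F=RRGW R=YBRR B=OOYB L=GWOO
After move 3 (R): R=RYRB U=WRBW F=RGGG D=YYYO B=BOWB
After move 4 (F'): F=GGRG U=WRRR R=YYYB D=WOYO L=GWOB
After move 5 (R): R=YYBY U=WGRG F=GORO D=WWYB B=RORB
After move 6 (R): R=BYYY U=WORO F=GWRB D=WRYR B=GOGB
After move 7 (R): R=YBYY U=WWRB F=GRRR D=WGYG B=OOOB
Query 1: B[1] = O
Query 2: F[3] = R
Query 3: L[3] = B
Query 4: R[2] = Y
Query 5: U[0] = W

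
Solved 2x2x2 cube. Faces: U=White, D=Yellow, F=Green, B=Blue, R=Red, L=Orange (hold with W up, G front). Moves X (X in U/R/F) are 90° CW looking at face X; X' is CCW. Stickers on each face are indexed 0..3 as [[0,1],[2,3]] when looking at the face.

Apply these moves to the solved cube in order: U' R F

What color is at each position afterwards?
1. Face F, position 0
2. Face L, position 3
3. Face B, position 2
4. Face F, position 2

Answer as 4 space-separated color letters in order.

After move 1 (U'): U=WWWW F=OOGG R=GGRR B=RRBB L=BBOO
After move 2 (R): R=RGRG U=WOWG F=OYGY D=YBYR B=WRWB
After move 3 (F): F=GOYY U=WOOB R=WGGG D=RRYR L=BYOB
Query 1: F[0] = G
Query 2: L[3] = B
Query 3: B[2] = W
Query 4: F[2] = Y

Answer: G B W Y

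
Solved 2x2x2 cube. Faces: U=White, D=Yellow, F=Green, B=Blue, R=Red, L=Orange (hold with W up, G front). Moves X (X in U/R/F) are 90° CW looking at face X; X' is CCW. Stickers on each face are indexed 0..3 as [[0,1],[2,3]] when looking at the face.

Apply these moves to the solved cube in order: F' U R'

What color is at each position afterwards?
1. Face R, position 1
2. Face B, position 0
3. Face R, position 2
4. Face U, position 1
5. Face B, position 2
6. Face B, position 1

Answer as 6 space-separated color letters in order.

After move 1 (F'): F=GGGG U=WWRR R=YRYR D=OOYY L=OWOW
After move 2 (U): U=RWRW F=YRGG R=BBYR B=OWBB L=GGOW
After move 3 (R'): R=BRBY U=RBRO F=YWGW D=ORYG B=YWOB
Query 1: R[1] = R
Query 2: B[0] = Y
Query 3: R[2] = B
Query 4: U[1] = B
Query 5: B[2] = O
Query 6: B[1] = W

Answer: R Y B B O W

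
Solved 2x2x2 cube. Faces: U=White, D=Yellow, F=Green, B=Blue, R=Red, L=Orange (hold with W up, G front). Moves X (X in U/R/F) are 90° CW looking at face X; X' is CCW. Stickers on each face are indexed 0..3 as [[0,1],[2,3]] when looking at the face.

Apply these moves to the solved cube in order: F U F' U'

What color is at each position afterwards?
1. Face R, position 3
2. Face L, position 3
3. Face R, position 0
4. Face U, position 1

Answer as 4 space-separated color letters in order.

Answer: R O R W

Derivation:
After move 1 (F): F=GGGG U=WWOO R=WRWR D=RRYY L=OYOY
After move 2 (U): U=OWOW F=WRGG R=BBWR B=OYBB L=GGOY
After move 3 (F'): F=RGWG U=OWBW R=RBRR D=GYYY L=GWOO
After move 4 (U'): U=WWOB F=GWWG R=RGRR B=RBBB L=OYOO
Query 1: R[3] = R
Query 2: L[3] = O
Query 3: R[0] = R
Query 4: U[1] = W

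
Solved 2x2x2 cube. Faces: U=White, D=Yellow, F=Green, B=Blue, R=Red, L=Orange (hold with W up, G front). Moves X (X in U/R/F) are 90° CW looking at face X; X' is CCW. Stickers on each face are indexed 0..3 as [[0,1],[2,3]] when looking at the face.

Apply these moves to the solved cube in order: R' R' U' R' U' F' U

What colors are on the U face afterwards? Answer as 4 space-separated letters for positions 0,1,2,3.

After move 1 (R'): R=RRRR U=WBWB F=GWGW D=YGYG B=YBYB
After move 2 (R'): R=RRRR U=WYWY F=GBGB D=YWYW B=GBGB
After move 3 (U'): U=YYWW F=OOGB R=GBRR B=RRGB L=GBOO
After move 4 (R'): R=BRGR U=YGWR F=OYGW D=YOYB B=WRWB
After move 5 (U'): U=GRYW F=GBGW R=OYGR B=BRWB L=WROO
After move 6 (F'): F=BWGG U=GROG R=OYYR D=ROYB L=WWOY
After move 7 (U): U=OGGR F=OYGG R=BRYR B=WWWB L=BWOY
Query: U face = OGGR

Answer: O G G R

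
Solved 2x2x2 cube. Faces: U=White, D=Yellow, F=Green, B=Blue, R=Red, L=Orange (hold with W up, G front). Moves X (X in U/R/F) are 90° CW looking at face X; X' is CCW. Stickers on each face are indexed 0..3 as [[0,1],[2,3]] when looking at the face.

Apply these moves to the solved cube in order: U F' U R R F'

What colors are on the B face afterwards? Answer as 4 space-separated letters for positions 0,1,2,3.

After move 1 (U): U=WWWW F=RRGG R=BBRR B=OOBB L=GGOO
After move 2 (F'): F=RGRG U=WWBR R=YBYR D=GOYY L=GWOW
After move 3 (U): U=BWRW F=YBRG R=OOYR B=GWBB L=RGOW
After move 4 (R): R=YORO U=BBRG F=YORY D=GBYG B=WWWB
After move 5 (R): R=RYOO U=BORY F=YBRG D=GWYW B=GWBB
After move 6 (F'): F=BGYR U=BORO R=WYGO D=GWYW L=RYOR
Query: B face = GWBB

Answer: G W B B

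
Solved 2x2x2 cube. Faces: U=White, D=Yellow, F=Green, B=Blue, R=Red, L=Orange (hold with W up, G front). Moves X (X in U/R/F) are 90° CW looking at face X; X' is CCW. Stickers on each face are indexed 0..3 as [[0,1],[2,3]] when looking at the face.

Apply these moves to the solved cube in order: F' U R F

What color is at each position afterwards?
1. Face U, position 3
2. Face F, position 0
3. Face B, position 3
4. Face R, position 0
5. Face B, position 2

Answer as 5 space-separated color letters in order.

Answer: G G B R W

Derivation:
After move 1 (F'): F=GGGG U=WWRR R=YRYR D=OOYY L=OWOW
After move 2 (U): U=RWRW F=YRGG R=BBYR B=OWBB L=GGOW
After move 3 (R): R=YBRB U=RRRG F=YOGY D=OBYO B=WWWB
After move 4 (F): F=GYYO U=RRWG R=RBGB D=RYYO L=GOOB
Query 1: U[3] = G
Query 2: F[0] = G
Query 3: B[3] = B
Query 4: R[0] = R
Query 5: B[2] = W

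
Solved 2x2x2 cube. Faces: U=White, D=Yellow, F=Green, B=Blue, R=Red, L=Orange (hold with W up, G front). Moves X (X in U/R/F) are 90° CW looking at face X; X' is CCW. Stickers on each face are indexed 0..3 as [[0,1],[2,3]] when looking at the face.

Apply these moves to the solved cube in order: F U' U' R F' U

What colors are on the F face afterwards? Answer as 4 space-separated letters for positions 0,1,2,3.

Answer: B O B G

Derivation:
After move 1 (F): F=GGGG U=WWOO R=WRWR D=RRYY L=OYOY
After move 2 (U'): U=WOWO F=OYGG R=GGWR B=WRBB L=BBOY
After move 3 (U'): U=OOWW F=BBGG R=OYWR B=GGBB L=WROY
After move 4 (R): R=WORY U=OBWG F=BRGY D=RBYG B=WGOB
After move 5 (F'): F=RYBG U=OBWR R=BORY D=RYYG L=WGOW
After move 6 (U): U=WORB F=BOBG R=WGRY B=WGOB L=RYOW
Query: F face = BOBG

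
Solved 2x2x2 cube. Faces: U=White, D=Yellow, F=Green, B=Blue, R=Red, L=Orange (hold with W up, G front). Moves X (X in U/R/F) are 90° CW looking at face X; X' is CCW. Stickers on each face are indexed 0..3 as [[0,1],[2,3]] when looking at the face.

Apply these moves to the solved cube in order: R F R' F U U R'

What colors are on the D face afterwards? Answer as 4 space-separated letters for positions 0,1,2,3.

Answer: W B Y G

Derivation:
After move 1 (R): R=RRRR U=WGWG F=GYGY D=YBYB B=WBWB
After move 2 (F): F=GGYY U=WGOO R=WRGR D=RRYB L=OYOB
After move 3 (R'): R=RRWG U=WWOW F=GGYO D=RGYY B=BBRB
After move 4 (F): F=YGOG U=WWBY R=ORWG D=WRYY L=OROG
After move 5 (U): U=BWYW F=OROG R=BBWG B=ORRB L=YGOG
After move 6 (U): U=YBWW F=BBOG R=ORWG B=YGRB L=OROG
After move 7 (R'): R=RGOW U=YRWY F=BBOW D=WBYG B=YGRB
Query: D face = WBYG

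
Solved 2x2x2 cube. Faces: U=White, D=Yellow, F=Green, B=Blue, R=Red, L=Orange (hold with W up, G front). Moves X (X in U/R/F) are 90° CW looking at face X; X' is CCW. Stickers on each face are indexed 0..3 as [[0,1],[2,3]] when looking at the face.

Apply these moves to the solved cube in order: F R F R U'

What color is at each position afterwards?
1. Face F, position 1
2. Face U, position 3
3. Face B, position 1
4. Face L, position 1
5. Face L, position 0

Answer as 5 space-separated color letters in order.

Answer: R Y O B Y

Derivation:
After move 1 (F): F=GGGG U=WWOO R=WRWR D=RRYY L=OYOY
After move 2 (R): R=WWRR U=WGOG F=GRGY D=RBYB B=OBWB
After move 3 (F): F=GGYR U=WGYY R=OWGR D=RWYB L=OROB
After move 4 (R): R=GORW U=WGYR F=GWYB D=RWYO B=YBGB
After move 5 (U'): U=GRWY F=ORYB R=GWRW B=GOGB L=YBOB
Query 1: F[1] = R
Query 2: U[3] = Y
Query 3: B[1] = O
Query 4: L[1] = B
Query 5: L[0] = Y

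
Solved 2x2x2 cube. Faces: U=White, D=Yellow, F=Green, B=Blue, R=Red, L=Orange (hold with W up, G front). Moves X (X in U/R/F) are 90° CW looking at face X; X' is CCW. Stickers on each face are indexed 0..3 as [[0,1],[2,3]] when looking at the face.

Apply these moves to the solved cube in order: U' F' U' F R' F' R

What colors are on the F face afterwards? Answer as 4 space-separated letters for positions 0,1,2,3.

After move 1 (U'): U=WWWW F=OOGG R=GGRR B=RRBB L=BBOO
After move 2 (F'): F=OGOG U=WWGR R=YGYR D=BOYY L=BWOW
After move 3 (U'): U=WRWG F=BWOG R=OGYR B=YGBB L=RROW
After move 4 (F): F=OBGW U=WRWR R=WGGR D=YOYY L=RBOO
After move 5 (R'): R=GRWG U=WBWY F=ORGR D=YBYW B=YGOB
After move 6 (F'): F=RROG U=WBGW R=BRYG D=BOYW L=RYOW
After move 7 (R): R=YBGR U=WRGG F=ROOW D=BOYY B=WGBB
Query: F face = ROOW

Answer: R O O W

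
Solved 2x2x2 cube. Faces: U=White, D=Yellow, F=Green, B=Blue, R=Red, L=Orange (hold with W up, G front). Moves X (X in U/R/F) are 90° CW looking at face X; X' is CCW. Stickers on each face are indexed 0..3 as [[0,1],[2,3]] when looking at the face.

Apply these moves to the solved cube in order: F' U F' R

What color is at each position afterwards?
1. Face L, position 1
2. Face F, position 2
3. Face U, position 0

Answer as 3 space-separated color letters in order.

After move 1 (F'): F=GGGG U=WWRR R=YRYR D=OOYY L=OWOW
After move 2 (U): U=RWRW F=YRGG R=BBYR B=OWBB L=GGOW
After move 3 (F'): F=RGYG U=RWBY R=OBOR D=GWYY L=GWOR
After move 4 (R): R=OORB U=RGBG F=RWYY D=GBYO B=YWWB
Query 1: L[1] = W
Query 2: F[2] = Y
Query 3: U[0] = R

Answer: W Y R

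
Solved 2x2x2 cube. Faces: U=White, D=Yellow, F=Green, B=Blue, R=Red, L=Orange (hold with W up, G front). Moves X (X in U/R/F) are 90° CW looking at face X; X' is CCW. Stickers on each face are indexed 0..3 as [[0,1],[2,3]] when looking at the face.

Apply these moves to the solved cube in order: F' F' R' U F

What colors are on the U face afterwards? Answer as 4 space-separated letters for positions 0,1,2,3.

After move 1 (F'): F=GGGG U=WWRR R=YRYR D=OOYY L=OWOW
After move 2 (F'): F=GGGG U=WWYY R=OROR D=WWYY L=OROR
After move 3 (R'): R=RROO U=WBYB F=GWGY D=WGYG B=YBWB
After move 4 (U): U=YWBB F=RRGY R=YBOO B=ORWB L=GWOR
After move 5 (F): F=GRYR U=YWRW R=BBBO D=OYYG L=GWOG
Query: U face = YWRW

Answer: Y W R W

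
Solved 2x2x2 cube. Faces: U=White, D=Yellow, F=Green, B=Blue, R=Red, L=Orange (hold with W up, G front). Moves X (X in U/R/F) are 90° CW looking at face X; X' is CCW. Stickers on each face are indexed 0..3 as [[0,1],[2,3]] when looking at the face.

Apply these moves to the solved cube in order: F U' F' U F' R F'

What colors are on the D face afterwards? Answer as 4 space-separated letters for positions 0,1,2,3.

Answer: O W Y B

Derivation:
After move 1 (F): F=GGGG U=WWOO R=WRWR D=RRYY L=OYOY
After move 2 (U'): U=WOWO F=OYGG R=GGWR B=WRBB L=BBOY
After move 3 (F'): F=YGOG U=WOGW R=RGRR D=BYYY L=BOOW
After move 4 (U): U=GWWO F=RGOG R=WRRR B=BOBB L=YGOW
After move 5 (F'): F=GGRO U=GWWR R=YRBR D=GWYY L=YOOW
After move 6 (R): R=BYRR U=GGWO F=GWRY D=GBYB B=ROWB
After move 7 (F'): F=WYGR U=GGBR R=BYGR D=OWYB L=YOOW
Query: D face = OWYB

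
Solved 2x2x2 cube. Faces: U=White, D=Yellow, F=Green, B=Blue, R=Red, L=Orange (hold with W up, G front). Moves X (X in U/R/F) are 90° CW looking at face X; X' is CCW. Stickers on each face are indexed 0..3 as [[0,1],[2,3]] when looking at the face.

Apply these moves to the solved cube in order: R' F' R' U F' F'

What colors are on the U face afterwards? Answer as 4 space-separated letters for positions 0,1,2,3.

After move 1 (R'): R=RRRR U=WBWB F=GWGW D=YGYG B=YBYB
After move 2 (F'): F=WWGG U=WBRR R=GRYR D=OOYG L=OBOW
After move 3 (R'): R=RRGY U=WYRY F=WBGR D=OWYG B=GBOB
After move 4 (U): U=RWYY F=RRGR R=GBGY B=OBOB L=WBOW
After move 5 (F'): F=RRRG U=RWGG R=WBOY D=BWYG L=WYOY
After move 6 (F'): F=RGRR U=RWWO R=WBBY D=YYYG L=WGOG
Query: U face = RWWO

Answer: R W W O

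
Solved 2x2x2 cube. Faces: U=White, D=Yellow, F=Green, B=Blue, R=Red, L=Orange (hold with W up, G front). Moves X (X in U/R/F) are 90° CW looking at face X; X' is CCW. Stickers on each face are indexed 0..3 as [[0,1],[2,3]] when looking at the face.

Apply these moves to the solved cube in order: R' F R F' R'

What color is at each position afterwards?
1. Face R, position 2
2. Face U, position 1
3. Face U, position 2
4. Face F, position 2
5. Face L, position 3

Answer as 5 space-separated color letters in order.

Answer: Y B B G O

Derivation:
After move 1 (R'): R=RRRR U=WBWB F=GWGW D=YGYG B=YBYB
After move 2 (F): F=GGWW U=WBOO R=WRBR D=RRYG L=OYOG
After move 3 (R): R=BWRR U=WGOW F=GRWG D=RYYY B=OBBB
After move 4 (F'): F=RGGW U=WGBR R=YWRR D=YGYY L=OWOO
After move 5 (R'): R=WRYR U=WBBO F=RGGR D=YGYW B=YBGB
Query 1: R[2] = Y
Query 2: U[1] = B
Query 3: U[2] = B
Query 4: F[2] = G
Query 5: L[3] = O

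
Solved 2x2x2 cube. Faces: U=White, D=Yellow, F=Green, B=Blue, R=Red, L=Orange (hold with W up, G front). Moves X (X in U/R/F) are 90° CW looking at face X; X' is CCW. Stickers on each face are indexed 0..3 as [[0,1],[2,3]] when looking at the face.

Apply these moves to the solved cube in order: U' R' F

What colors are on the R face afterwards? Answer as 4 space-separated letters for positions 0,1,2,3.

Answer: W R R R

Derivation:
After move 1 (U'): U=WWWW F=OOGG R=GGRR B=RRBB L=BBOO
After move 2 (R'): R=GRGR U=WBWR F=OWGW D=YOYG B=YRYB
After move 3 (F): F=GOWW U=WBOB R=WRRR D=GGYG L=BYOO
Query: R face = WRRR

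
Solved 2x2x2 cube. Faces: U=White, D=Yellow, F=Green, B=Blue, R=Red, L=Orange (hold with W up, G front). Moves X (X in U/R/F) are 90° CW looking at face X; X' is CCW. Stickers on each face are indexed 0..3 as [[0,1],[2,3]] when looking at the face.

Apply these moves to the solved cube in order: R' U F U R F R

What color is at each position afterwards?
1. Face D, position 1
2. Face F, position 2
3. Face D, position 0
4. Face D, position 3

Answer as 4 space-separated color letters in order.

Answer: W G R W

Derivation:
After move 1 (R'): R=RRRR U=WBWB F=GWGW D=YGYG B=YBYB
After move 2 (U): U=WWBB F=RRGW R=YBRR B=OOYB L=GWOO
After move 3 (F): F=GRWR U=WWOW R=BBBR D=RYYG L=GYOG
After move 4 (U): U=OWWW F=BBWR R=OOBR B=GYYB L=GROG
After move 5 (R): R=BORO U=OBWR F=BYWG D=RYYG B=WYWB
After move 6 (F): F=WBGY U=OBGR R=WORO D=RBYG L=GROY
After move 7 (R): R=RWOO U=OBGY F=WBGG D=RWYW B=RYBB
Query 1: D[1] = W
Query 2: F[2] = G
Query 3: D[0] = R
Query 4: D[3] = W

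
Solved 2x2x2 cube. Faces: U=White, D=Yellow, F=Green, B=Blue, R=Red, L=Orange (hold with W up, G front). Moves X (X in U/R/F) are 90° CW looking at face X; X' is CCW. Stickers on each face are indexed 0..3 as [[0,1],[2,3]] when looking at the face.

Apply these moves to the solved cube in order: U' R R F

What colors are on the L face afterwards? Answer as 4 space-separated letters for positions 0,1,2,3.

After move 1 (U'): U=WWWW F=OOGG R=GGRR B=RRBB L=BBOO
After move 2 (R): R=RGRG U=WOWG F=OYGY D=YBYR B=WRWB
After move 3 (R): R=RRGG U=WYWY F=OBGR D=YWYW B=GROB
After move 4 (F): F=GORB U=WYOB R=WRYG D=GRYW L=BYOW
Query: L face = BYOW

Answer: B Y O W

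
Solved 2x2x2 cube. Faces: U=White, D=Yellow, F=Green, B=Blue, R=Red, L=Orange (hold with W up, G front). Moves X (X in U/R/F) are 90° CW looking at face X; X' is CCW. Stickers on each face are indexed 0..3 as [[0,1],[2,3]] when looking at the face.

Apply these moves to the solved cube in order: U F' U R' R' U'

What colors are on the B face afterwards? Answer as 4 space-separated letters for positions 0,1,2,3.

Answer: R Y B B

Derivation:
After move 1 (U): U=WWWW F=RRGG R=BBRR B=OOBB L=GGOO
After move 2 (F'): F=RGRG U=WWBR R=YBYR D=GOYY L=GWOW
After move 3 (U): U=BWRW F=YBRG R=OOYR B=GWBB L=RGOW
After move 4 (R'): R=OROY U=BBRG F=YWRW D=GBYG B=YWOB
After move 5 (R'): R=RYOO U=BORY F=YBRG D=GWYW B=GWBB
After move 6 (U'): U=OYBR F=RGRG R=YBOO B=RYBB L=GWOW
Query: B face = RYBB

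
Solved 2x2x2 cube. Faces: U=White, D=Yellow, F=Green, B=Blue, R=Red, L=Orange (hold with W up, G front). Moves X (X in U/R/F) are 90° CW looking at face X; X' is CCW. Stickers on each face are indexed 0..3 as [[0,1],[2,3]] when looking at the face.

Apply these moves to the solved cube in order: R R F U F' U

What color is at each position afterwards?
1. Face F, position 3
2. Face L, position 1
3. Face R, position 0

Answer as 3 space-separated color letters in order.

After move 1 (R): R=RRRR U=WGWG F=GYGY D=YBYB B=WBWB
After move 2 (R): R=RRRR U=WYWY F=GBGB D=YWYW B=GBGB
After move 3 (F): F=GGBB U=WYOO R=WRYR D=RRYW L=OYOW
After move 4 (U): U=OWOY F=WRBB R=GBYR B=OYGB L=GGOW
After move 5 (F'): F=RBWB U=OWGY R=RBRR D=GWYW L=GYOO
After move 6 (U): U=GOYW F=RBWB R=OYRR B=GYGB L=RBOO
Query 1: F[3] = B
Query 2: L[1] = B
Query 3: R[0] = O

Answer: B B O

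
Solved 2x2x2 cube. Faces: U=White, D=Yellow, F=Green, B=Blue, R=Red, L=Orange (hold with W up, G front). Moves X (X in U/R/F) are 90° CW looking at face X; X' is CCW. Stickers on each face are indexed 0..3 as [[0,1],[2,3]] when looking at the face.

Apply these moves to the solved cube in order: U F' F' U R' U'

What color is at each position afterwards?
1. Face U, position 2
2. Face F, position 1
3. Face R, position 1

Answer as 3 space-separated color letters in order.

After move 1 (U): U=WWWW F=RRGG R=BBRR B=OOBB L=GGOO
After move 2 (F'): F=RGRG U=WWBR R=YBYR D=GOYY L=GWOW
After move 3 (F'): F=GGRR U=WWYY R=OBGR D=WWYY L=GROB
After move 4 (U): U=YWYW F=OBRR R=OOGR B=GRBB L=GGOB
After move 5 (R'): R=OROG U=YBYG F=OWRW D=WBYR B=YRWB
After move 6 (U'): U=BGYY F=GGRW R=OWOG B=ORWB L=YROB
Query 1: U[2] = Y
Query 2: F[1] = G
Query 3: R[1] = W

Answer: Y G W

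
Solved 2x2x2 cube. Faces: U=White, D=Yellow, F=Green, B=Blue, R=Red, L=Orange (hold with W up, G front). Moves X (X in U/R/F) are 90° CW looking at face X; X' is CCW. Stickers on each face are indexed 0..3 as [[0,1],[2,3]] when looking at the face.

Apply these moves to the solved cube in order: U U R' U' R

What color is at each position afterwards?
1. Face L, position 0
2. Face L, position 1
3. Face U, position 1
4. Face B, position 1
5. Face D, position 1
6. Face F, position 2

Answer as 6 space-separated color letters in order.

Answer: Y G R R Y G

Derivation:
After move 1 (U): U=WWWW F=RRGG R=BBRR B=OOBB L=GGOO
After move 2 (U): U=WWWW F=BBGG R=OORR B=GGBB L=RROO
After move 3 (R'): R=OROR U=WBWG F=BWGW D=YBYG B=YGYB
After move 4 (U'): U=BGWW F=RRGW R=BWOR B=ORYB L=YGOO
After move 5 (R): R=OBRW U=BRWW F=RBGG D=YYYO B=WRGB
Query 1: L[0] = Y
Query 2: L[1] = G
Query 3: U[1] = R
Query 4: B[1] = R
Query 5: D[1] = Y
Query 6: F[2] = G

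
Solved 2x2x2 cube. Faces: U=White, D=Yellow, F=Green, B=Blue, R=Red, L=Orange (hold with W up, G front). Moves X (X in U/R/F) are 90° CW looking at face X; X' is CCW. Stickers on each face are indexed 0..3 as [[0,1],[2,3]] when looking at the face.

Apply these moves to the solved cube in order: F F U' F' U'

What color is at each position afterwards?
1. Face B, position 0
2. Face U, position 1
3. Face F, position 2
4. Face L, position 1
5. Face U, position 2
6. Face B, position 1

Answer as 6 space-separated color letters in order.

Answer: W O O R W G

Derivation:
After move 1 (F): F=GGGG U=WWOO R=WRWR D=RRYY L=OYOY
After move 2 (F): F=GGGG U=WWYY R=OROR D=WWYY L=OROR
After move 3 (U'): U=WYWY F=ORGG R=GGOR B=ORBB L=BBOR
After move 4 (F'): F=RGOG U=WYGO R=WGWR D=BRYY L=BYOW
After move 5 (U'): U=YOWG F=BYOG R=RGWR B=WGBB L=OROW
Query 1: B[0] = W
Query 2: U[1] = O
Query 3: F[2] = O
Query 4: L[1] = R
Query 5: U[2] = W
Query 6: B[1] = G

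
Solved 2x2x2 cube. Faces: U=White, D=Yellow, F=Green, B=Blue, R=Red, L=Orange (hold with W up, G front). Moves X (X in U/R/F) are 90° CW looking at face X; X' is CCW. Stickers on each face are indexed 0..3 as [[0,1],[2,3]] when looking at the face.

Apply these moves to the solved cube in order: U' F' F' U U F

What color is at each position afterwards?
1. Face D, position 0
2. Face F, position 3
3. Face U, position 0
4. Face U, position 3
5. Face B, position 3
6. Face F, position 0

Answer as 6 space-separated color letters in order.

After move 1 (U'): U=WWWW F=OOGG R=GGRR B=RRBB L=BBOO
After move 2 (F'): F=OGOG U=WWGR R=YGYR D=BOYY L=BWOW
After move 3 (F'): F=GGOO U=WWYY R=OGBR D=WWYY L=BROG
After move 4 (U): U=YWYW F=OGOO R=RRBR B=BRBB L=GGOG
After move 5 (U): U=YYWW F=RROO R=BRBR B=GGBB L=OGOG
After move 6 (F): F=OROR U=YYGG R=WRWR D=BBYY L=OWOW
Query 1: D[0] = B
Query 2: F[3] = R
Query 3: U[0] = Y
Query 4: U[3] = G
Query 5: B[3] = B
Query 6: F[0] = O

Answer: B R Y G B O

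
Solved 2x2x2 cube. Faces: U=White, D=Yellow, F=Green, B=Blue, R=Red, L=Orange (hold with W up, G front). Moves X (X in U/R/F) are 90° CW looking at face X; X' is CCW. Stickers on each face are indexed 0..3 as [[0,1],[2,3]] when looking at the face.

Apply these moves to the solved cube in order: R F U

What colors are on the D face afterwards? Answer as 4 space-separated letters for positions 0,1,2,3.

Answer: R R Y B

Derivation:
After move 1 (R): R=RRRR U=WGWG F=GYGY D=YBYB B=WBWB
After move 2 (F): F=GGYY U=WGOO R=WRGR D=RRYB L=OYOB
After move 3 (U): U=OWOG F=WRYY R=WBGR B=OYWB L=GGOB
Query: D face = RRYB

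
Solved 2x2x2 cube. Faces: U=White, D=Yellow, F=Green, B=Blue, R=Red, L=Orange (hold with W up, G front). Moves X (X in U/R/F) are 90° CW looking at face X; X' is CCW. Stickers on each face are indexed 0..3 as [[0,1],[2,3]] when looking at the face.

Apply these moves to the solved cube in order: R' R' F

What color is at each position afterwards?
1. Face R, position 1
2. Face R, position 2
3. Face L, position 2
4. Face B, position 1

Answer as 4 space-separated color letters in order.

Answer: R Y O B

Derivation:
After move 1 (R'): R=RRRR U=WBWB F=GWGW D=YGYG B=YBYB
After move 2 (R'): R=RRRR U=WYWY F=GBGB D=YWYW B=GBGB
After move 3 (F): F=GGBB U=WYOO R=WRYR D=RRYW L=OYOW
Query 1: R[1] = R
Query 2: R[2] = Y
Query 3: L[2] = O
Query 4: B[1] = B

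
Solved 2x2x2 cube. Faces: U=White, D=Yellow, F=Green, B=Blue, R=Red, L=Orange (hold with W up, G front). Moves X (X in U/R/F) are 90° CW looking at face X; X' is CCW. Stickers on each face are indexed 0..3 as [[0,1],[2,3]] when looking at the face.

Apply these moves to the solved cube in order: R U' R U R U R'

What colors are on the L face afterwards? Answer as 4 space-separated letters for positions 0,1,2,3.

Answer: R W O O

Derivation:
After move 1 (R): R=RRRR U=WGWG F=GYGY D=YBYB B=WBWB
After move 2 (U'): U=GGWW F=OOGY R=GYRR B=RRWB L=WBOO
After move 3 (R): R=RGRY U=GOWY F=OBGB D=YWYR B=WRGB
After move 4 (U): U=WGYO F=RGGB R=WRRY B=WBGB L=OBOO
After move 5 (R): R=RWYR U=WGYB F=RWGR D=YGYW B=OBGB
After move 6 (U): U=YWBG F=RWGR R=OBYR B=OBGB L=RWOO
After move 7 (R'): R=BROY U=YGBO F=RWGG D=YWYR B=WBGB
Query: L face = RWOO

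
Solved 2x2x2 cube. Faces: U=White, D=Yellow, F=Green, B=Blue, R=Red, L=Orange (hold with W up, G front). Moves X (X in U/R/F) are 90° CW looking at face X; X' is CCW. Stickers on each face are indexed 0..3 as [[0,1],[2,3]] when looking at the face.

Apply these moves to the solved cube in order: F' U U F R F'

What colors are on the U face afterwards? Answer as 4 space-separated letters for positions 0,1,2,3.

After move 1 (F'): F=GGGG U=WWRR R=YRYR D=OOYY L=OWOW
After move 2 (U): U=RWRW F=YRGG R=BBYR B=OWBB L=GGOW
After move 3 (U): U=RRWW F=BBGG R=OWYR B=GGBB L=YROW
After move 4 (F): F=GBGB U=RRWR R=WWWR D=YOYY L=YOOO
After move 5 (R): R=WWRW U=RBWB F=GOGY D=YBYG B=RGRB
After move 6 (F'): F=OYGG U=RBWR R=BWYW D=OOYG L=YBOW
Query: U face = RBWR

Answer: R B W R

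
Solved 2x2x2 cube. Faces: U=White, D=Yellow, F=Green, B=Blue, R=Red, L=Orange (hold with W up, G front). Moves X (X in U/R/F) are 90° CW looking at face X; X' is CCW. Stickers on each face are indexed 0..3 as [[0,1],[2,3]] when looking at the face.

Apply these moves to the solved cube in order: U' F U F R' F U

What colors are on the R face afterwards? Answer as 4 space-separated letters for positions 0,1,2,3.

After move 1 (U'): U=WWWW F=OOGG R=GGRR B=RRBB L=BBOO
After move 2 (F): F=GOGO U=WWOB R=WGWR D=RGYY L=BYOY
After move 3 (U): U=OWBW F=WGGO R=RRWR B=BYBB L=GOOY
After move 4 (F): F=GWOG U=OWYO R=BRWR D=WRYY L=GROG
After move 5 (R'): R=RRBW U=OBYB F=GWOO D=WWYG B=YYRB
After move 6 (F): F=OGOW U=OBGR R=YRBW D=BRYG L=GWOW
After move 7 (U): U=GORB F=YROW R=YYBW B=GWRB L=OGOW
Query: R face = YYBW

Answer: Y Y B W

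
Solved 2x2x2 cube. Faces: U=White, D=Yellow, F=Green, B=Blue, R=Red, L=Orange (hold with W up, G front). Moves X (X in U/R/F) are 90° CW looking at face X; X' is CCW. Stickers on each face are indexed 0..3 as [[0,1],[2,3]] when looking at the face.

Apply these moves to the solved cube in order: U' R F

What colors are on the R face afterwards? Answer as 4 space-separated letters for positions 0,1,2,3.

Answer: W G G G

Derivation:
After move 1 (U'): U=WWWW F=OOGG R=GGRR B=RRBB L=BBOO
After move 2 (R): R=RGRG U=WOWG F=OYGY D=YBYR B=WRWB
After move 3 (F): F=GOYY U=WOOB R=WGGG D=RRYR L=BYOB
Query: R face = WGGG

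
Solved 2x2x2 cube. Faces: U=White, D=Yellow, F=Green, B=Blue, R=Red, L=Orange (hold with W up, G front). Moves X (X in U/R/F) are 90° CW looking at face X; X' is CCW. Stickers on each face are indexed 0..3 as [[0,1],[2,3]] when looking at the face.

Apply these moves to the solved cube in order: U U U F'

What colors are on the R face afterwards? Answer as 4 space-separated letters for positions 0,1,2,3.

After move 1 (U): U=WWWW F=RRGG R=BBRR B=OOBB L=GGOO
After move 2 (U): U=WWWW F=BBGG R=OORR B=GGBB L=RROO
After move 3 (U): U=WWWW F=OOGG R=GGRR B=RRBB L=BBOO
After move 4 (F'): F=OGOG U=WWGR R=YGYR D=BOYY L=BWOW
Query: R face = YGYR

Answer: Y G Y R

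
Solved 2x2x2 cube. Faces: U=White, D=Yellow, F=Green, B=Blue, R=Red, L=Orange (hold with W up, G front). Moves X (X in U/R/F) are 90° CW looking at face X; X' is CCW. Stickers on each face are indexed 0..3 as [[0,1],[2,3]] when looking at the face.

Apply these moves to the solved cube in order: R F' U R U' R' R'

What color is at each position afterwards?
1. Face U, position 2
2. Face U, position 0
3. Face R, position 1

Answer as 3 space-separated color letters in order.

After move 1 (R): R=RRRR U=WGWG F=GYGY D=YBYB B=WBWB
After move 2 (F'): F=YYGG U=WGRR R=BRYR D=OOYB L=OGOW
After move 3 (U): U=RWRG F=BRGG R=WBYR B=OGWB L=YYOW
After move 4 (R): R=YWRB U=RRRG F=BOGB D=OWYO B=GGWB
After move 5 (U'): U=RGRR F=YYGB R=BORB B=YWWB L=GGOW
After move 6 (R'): R=OBBR U=RWRY F=YGGR D=OYYB B=OWWB
After move 7 (R'): R=BROB U=RWRO F=YWGY D=OGYR B=BWYB
Query 1: U[2] = R
Query 2: U[0] = R
Query 3: R[1] = R

Answer: R R R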